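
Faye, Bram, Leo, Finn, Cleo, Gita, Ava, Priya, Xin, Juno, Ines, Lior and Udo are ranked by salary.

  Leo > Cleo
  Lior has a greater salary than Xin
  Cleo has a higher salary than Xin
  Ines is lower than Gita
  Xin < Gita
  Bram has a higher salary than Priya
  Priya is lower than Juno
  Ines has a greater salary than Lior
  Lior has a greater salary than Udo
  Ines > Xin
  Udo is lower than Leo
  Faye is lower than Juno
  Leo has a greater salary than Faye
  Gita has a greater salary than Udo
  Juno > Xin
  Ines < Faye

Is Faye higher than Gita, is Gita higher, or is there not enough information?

undetermined

Following every chain through Faye: above Faye we get Leo, Juno; below Faye we get Xin, Udo, Lior, Ines.
Gita is not reached, and no chain runs the other way from Gita to Faye.
So the given relations leave the order of Faye and Gita undetermined.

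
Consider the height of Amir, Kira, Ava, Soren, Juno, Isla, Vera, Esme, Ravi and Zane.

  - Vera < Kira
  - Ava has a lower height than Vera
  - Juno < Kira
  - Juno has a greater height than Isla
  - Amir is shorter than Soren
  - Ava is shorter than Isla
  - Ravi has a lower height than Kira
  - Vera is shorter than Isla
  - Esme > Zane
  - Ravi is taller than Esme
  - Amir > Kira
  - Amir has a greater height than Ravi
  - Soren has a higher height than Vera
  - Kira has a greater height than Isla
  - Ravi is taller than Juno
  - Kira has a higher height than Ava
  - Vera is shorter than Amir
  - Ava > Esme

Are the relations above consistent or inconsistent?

Every relation is compatible with Zane < Esme < Ava < Vera < Isla < Juno < Ravi < Kira < Amir < Soren; the set is consistent.

consistent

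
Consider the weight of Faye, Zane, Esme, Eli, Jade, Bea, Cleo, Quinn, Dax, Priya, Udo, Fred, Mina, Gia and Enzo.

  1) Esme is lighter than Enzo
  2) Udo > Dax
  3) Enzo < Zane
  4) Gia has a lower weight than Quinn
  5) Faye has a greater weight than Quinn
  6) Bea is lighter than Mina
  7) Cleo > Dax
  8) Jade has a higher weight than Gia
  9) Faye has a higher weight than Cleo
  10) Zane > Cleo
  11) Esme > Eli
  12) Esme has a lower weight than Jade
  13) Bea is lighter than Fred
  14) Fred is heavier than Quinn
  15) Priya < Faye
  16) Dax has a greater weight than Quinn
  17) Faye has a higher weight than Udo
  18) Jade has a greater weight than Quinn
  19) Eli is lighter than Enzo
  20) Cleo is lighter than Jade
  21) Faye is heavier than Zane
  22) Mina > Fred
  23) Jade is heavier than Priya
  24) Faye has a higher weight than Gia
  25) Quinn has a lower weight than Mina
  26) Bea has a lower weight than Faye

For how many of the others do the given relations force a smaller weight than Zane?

7

From Zane the given relations immediately reach Cleo, Enzo.
From those, Dax, Eli, Esme — 5 in total.
From those, Quinn — 6 in total.
From those, Gia — 7 in total.
Nothing else is reachable below Zane; 7 in all.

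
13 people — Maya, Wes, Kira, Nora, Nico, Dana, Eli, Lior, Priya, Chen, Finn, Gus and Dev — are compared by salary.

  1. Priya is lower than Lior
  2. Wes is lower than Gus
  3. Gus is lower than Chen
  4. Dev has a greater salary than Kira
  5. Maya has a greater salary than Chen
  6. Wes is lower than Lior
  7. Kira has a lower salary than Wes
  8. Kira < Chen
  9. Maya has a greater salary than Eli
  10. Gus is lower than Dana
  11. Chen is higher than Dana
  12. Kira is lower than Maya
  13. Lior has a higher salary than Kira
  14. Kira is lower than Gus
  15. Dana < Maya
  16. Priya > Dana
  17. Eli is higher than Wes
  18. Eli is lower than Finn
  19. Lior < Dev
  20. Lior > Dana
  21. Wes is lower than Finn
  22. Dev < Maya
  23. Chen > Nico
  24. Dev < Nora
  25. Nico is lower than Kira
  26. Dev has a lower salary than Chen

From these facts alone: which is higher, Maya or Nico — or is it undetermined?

Maya

Link the given pairs in sequence: Nico < Kira; Kira < Wes; Wes < Gus; Gus < Dana; Dana < Priya; Priya < Lior; Lior < Dev; Dev < Chen; Chen < Maya.
Together: Nico < Kira < Wes < Gus < Dana < Priya < Lior < Dev < Chen < Maya.
So Maya is higher.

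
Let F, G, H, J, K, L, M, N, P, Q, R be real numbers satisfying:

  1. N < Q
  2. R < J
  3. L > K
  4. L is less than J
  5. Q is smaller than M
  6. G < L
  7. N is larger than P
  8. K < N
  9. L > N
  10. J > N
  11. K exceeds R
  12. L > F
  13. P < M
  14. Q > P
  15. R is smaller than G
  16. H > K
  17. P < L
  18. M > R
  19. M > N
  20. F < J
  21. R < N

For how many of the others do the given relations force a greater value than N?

4

From N the given relations immediately reach Q, L, J, M.
No other element is forced above N by the given relations, so the count is 4.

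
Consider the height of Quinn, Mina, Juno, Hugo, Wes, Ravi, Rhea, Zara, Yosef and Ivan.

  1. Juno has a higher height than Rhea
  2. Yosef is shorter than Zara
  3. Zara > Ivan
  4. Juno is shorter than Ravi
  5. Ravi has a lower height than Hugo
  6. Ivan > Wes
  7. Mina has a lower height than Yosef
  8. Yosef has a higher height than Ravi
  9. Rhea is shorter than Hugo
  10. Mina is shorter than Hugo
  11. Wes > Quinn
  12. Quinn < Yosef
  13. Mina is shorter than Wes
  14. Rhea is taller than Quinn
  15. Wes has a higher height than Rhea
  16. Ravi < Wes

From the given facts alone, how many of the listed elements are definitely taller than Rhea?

7

From Rhea the given relations immediately reach Juno, Wes, Hugo.
From those, Ravi, Ivan — 5 in total.
From those, Yosef, Zara — 7 in total.
No other element is forced above Rhea by the given relations, so the count is 7.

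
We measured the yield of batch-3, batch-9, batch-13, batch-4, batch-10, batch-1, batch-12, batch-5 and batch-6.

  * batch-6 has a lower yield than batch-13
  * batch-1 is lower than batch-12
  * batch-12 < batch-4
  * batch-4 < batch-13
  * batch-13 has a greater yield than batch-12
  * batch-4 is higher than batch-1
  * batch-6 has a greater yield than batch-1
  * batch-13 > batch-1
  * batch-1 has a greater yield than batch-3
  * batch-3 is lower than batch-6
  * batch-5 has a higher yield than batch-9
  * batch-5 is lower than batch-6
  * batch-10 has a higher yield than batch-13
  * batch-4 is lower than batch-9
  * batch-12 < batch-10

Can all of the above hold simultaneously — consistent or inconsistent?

The single ordering batch-3 < batch-1 < batch-12 < batch-4 < batch-9 < batch-5 < batch-6 < batch-13 < batch-10 satisfies every listed relation, so no contradiction arises.

consistent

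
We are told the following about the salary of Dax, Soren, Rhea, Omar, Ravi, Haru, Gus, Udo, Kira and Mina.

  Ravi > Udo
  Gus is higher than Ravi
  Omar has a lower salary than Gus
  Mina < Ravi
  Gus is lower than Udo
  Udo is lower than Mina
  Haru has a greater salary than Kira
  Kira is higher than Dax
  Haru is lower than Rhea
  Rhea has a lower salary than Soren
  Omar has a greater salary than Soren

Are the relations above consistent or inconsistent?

We have Ravi < Gus stated directly, yet also Gus < Udo < Mina < Ravi by chaining the others — so Gus < Ravi. Contradiction.

inconsistent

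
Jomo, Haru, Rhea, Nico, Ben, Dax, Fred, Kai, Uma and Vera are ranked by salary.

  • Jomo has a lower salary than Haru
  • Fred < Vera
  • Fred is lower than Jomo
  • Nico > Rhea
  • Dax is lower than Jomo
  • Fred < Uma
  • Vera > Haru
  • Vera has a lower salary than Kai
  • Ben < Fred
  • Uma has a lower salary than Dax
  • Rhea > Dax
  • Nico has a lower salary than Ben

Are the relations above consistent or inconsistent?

We have Fred < Uma stated directly, yet also Uma < Dax < Rhea < Nico < Ben < Fred by chaining the others — so Uma < Fred. Contradiction.

inconsistent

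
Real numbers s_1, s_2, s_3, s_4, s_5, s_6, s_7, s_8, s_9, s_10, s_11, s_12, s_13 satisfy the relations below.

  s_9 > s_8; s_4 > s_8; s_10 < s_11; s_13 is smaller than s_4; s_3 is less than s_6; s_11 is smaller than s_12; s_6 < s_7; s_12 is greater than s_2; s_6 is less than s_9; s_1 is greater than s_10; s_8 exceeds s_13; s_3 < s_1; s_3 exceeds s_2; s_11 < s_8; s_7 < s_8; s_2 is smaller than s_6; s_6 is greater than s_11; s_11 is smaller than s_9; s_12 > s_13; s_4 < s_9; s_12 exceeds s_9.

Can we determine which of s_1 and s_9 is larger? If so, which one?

Following every chain through s_1: below s_1 we get s_10, s_2, s_3.
s_9 is not reached, and no chain runs the other way from s_9 to s_1.
So the given relations leave the order of s_1 and s_9 undetermined.

undetermined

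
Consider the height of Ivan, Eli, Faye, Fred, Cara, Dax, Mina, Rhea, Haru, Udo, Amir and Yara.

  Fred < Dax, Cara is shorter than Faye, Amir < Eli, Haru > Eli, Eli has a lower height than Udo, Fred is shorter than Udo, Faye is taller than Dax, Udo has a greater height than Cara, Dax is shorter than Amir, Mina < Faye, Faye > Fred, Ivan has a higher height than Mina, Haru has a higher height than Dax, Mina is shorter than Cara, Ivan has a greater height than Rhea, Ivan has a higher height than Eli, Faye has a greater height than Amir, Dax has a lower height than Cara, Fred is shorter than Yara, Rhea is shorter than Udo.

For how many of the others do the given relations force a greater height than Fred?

9

The elements the relations force above Fred are Yara, Dax, Amir, Cara, Eli, Ivan, Udo, Haru, Faye — no chain reaches any other.
That is 9.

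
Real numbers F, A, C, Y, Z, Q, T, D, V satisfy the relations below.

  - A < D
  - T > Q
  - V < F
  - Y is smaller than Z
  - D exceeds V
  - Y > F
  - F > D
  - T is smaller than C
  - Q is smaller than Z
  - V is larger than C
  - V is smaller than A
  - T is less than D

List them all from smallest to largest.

Q < T < C < V < A < D < F < Y < Z

Nothing is placed below Q, so it is least; from there Q < T; T < C; C < V; V < A; A < D; D < F; F < Y; Y < Z, each given directly.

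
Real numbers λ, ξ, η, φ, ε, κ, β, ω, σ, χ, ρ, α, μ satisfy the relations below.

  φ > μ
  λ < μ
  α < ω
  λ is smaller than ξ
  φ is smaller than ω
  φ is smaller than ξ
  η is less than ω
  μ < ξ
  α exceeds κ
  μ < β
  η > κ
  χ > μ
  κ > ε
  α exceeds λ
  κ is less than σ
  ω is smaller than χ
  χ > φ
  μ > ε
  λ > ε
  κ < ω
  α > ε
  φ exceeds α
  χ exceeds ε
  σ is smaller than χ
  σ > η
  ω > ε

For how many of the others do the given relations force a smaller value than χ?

Directly below χ: ε, μ, φ, σ, ω.
One step further: κ, λ, α, η (9 so far).
No other element is forced below χ by the given relations, so the count is 9.

9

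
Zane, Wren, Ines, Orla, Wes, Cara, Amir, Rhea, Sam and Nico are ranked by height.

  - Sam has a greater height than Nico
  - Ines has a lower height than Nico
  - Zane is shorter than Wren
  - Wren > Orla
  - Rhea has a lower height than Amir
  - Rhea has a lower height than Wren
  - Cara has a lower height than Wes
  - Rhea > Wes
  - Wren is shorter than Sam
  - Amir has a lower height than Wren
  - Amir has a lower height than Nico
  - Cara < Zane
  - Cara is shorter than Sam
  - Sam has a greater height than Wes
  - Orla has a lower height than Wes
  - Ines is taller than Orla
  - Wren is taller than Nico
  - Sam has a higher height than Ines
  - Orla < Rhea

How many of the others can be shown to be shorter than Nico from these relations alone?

From Nico the given relations immediately reach Ines, Amir.
From those, Orla, Rhea — 4 in total.
From those, Wes — 5 in total.
From those, Cara — 6 in total.
No other element is forced below Nico by the given relations, so the count is 6.

6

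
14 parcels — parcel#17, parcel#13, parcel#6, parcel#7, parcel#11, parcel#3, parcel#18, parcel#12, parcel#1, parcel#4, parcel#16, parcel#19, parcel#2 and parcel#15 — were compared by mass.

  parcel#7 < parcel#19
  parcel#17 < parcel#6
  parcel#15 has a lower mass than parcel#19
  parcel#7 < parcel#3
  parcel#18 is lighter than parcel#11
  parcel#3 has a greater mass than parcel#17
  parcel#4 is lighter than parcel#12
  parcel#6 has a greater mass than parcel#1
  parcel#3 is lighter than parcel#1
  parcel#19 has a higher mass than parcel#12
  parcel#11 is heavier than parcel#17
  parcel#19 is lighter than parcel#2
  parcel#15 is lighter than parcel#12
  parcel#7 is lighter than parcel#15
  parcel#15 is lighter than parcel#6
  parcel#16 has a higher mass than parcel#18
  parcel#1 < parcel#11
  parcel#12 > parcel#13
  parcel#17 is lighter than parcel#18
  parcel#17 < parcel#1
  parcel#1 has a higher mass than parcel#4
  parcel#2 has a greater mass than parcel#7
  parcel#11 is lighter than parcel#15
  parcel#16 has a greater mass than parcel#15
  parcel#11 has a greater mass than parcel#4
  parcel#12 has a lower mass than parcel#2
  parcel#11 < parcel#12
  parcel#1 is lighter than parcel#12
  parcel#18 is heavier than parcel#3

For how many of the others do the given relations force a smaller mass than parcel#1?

From parcel#1 the given relations immediately reach parcel#17, parcel#3, parcel#4.
From those, parcel#7 — 4 in total.
No other element is forced below parcel#1 by the given relations, so the count is 4.

4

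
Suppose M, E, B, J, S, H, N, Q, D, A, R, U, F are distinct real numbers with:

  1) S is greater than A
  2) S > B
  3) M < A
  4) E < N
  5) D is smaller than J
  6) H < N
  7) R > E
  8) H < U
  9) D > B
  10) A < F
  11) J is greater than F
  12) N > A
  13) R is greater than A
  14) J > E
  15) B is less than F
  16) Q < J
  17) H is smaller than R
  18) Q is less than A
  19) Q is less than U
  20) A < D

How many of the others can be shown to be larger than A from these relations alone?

6

From A the given relations immediately reach F, D, N, S, R.
From those, J — 6 in total.
No other element is forced above A by the given relations, so the count is 6.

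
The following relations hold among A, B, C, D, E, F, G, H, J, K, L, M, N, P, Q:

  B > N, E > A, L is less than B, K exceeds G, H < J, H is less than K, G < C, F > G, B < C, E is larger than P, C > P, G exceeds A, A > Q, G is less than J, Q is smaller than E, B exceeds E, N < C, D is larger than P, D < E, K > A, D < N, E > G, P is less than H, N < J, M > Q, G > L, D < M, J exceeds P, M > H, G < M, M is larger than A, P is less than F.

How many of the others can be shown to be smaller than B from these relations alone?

8

The elements the relations force below B are Q, L, A, P, G, D, E, N — no chain reaches any other.
That is 8.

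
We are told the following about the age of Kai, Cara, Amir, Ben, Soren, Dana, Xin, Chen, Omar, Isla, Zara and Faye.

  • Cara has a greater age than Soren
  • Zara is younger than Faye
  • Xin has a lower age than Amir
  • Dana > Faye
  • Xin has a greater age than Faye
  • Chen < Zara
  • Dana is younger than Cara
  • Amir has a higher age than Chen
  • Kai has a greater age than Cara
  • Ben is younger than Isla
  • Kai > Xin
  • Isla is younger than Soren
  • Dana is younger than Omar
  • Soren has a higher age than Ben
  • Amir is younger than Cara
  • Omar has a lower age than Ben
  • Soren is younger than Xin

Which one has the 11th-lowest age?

Cara

The consecutive relations fix a unique order: Chen < Zara < Faye < Dana < Omar < Ben < Isla < Soren < Xin < Amir < Cara < Kai.
Counting 11 from the smallest end gives Cara.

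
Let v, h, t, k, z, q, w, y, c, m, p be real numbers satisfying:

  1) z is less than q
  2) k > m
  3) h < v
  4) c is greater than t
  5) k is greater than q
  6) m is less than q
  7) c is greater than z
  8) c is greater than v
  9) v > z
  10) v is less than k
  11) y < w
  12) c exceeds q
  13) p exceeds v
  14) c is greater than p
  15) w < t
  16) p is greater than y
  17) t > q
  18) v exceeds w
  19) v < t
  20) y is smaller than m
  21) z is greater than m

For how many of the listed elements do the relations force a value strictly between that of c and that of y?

The relations place y below c. An element lies strictly between them when it is forced above y and also forced below c.
Above y: {m, z, q, w, v, k, t, p}. Below c: {m, z, h, q, w, v, t, p}.
Intersection: {m, z, q, w, v, t, p} — 7.

7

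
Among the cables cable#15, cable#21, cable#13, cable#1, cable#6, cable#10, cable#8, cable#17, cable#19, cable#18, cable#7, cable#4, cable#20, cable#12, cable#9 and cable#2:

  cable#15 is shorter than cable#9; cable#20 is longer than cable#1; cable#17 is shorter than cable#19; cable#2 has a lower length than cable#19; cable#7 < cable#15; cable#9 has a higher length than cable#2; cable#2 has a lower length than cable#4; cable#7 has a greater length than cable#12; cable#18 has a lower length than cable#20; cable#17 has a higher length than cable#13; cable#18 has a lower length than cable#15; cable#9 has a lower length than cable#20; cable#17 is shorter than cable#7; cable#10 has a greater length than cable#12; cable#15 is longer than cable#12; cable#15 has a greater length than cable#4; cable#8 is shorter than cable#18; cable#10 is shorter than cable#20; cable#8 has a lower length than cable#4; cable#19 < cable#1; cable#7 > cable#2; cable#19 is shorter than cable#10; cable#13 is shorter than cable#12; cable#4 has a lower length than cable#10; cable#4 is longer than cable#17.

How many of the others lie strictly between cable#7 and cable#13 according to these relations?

Chaining upward from cable#13 reaches: cable#17, cable#12, cable#4, cable#15, cable#19, cable#1, cable#10, cable#9, cable#20.
Chaining downward from cable#7 reaches: cable#2, cable#17, cable#12.
Strictly between cable#13 and cable#7 are those in both lists: cable#17, cable#12 — 2 elements.

2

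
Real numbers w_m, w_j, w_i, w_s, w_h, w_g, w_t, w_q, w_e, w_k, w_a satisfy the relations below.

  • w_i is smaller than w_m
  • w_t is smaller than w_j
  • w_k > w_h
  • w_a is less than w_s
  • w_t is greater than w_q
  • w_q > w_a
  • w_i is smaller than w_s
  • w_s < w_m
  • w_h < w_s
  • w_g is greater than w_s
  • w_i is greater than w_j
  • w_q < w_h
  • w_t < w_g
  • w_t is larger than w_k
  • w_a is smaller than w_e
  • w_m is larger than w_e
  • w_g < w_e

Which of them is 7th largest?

The consecutive relations fix a unique order: w_a < w_q < w_h < w_k < w_t < w_j < w_i < w_s < w_g < w_e < w_m.
The 7th largest is w_t.

w_t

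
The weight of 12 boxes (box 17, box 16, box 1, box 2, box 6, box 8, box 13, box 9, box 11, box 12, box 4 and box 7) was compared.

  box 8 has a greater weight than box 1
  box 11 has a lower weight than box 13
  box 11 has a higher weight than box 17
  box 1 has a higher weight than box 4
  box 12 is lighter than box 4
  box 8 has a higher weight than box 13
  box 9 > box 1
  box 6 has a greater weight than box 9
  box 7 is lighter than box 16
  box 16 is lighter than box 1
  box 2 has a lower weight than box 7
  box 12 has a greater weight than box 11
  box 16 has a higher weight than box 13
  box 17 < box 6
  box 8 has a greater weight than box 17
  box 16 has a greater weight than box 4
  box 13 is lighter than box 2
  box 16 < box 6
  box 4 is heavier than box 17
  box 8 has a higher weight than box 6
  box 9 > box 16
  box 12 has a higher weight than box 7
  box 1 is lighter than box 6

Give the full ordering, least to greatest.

box 17 < box 11 < box 13 < box 2 < box 7 < box 12 < box 4 < box 16 < box 1 < box 9 < box 6 < box 8

The consecutive links are each given: box 17 < box 11; box 11 < box 13; box 13 < box 2; box 2 < box 7; box 7 < box 12; box 12 < box 4; box 4 < box 16; box 16 < box 1; box 1 < box 9; box 9 < box 6; box 6 < box 8.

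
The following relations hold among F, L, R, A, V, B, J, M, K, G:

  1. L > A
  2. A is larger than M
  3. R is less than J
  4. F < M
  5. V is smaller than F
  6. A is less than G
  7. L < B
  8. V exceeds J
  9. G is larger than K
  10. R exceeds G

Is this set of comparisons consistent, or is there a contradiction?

inconsistent

We have A < G stated directly, yet also G < R < J < V < F < M < A by chaining the others — so G < A. Contradiction.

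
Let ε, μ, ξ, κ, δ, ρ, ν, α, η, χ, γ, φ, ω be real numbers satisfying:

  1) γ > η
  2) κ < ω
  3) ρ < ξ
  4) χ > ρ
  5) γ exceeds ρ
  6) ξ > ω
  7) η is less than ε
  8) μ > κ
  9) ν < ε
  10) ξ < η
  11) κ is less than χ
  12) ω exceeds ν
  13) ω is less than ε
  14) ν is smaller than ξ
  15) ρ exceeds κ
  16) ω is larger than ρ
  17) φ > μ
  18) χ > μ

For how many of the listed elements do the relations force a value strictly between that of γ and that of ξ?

The relations place ξ below γ. An element lies strictly between them when it is forced above ξ and also forced below γ.
Above ξ: {η, ε}. Below γ: {ν, κ, ρ, ω, η}.
Intersection: {η} — 1.

1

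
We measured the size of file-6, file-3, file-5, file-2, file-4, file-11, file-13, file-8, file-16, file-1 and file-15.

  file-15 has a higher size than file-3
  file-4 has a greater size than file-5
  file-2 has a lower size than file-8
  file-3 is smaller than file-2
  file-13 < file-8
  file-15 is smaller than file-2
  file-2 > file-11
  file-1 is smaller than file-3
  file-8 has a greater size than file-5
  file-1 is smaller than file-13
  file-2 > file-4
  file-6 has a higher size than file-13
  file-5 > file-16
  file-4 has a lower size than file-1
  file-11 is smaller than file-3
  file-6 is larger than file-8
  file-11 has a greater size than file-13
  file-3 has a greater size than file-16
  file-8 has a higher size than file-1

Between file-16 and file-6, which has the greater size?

Following the relations from file-16: file-16 < file-5 < file-4 < file-1 < file-13 < file-11 < file-3 < file-15 < file-2 < file-8 < file-6.
So file-16 < file-6; file-6 is the larger of the two.

file-6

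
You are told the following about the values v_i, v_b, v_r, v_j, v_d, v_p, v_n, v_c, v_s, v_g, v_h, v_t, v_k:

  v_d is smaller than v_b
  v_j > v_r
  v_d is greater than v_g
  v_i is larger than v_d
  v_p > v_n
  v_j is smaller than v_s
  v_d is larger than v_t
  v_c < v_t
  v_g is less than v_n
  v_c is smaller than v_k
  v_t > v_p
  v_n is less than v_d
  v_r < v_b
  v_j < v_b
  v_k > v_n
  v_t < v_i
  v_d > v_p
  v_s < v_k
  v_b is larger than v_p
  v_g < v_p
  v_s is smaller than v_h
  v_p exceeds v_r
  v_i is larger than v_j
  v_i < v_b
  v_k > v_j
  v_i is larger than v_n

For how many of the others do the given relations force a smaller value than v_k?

From v_k the given relations immediately reach v_n, v_c, v_j, v_s.
From those, v_g, v_r — 6 in total.
Nothing else is reachable below v_k; 6 in all.

6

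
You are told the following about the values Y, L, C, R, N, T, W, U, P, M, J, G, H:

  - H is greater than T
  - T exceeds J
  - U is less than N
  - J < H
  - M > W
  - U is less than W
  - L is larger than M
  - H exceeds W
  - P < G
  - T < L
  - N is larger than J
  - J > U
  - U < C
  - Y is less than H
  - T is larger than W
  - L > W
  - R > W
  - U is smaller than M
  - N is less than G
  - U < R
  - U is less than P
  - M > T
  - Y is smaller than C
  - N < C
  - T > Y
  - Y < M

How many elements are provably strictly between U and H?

3

The relations place U below H. An element lies strictly between them when it is forced above U and also forced below H.
Above U: {J, W, T, P, M, N, L, R, C, G}. Below H: {Y, J, W, T}.
Intersection: {J, W, T} — 3.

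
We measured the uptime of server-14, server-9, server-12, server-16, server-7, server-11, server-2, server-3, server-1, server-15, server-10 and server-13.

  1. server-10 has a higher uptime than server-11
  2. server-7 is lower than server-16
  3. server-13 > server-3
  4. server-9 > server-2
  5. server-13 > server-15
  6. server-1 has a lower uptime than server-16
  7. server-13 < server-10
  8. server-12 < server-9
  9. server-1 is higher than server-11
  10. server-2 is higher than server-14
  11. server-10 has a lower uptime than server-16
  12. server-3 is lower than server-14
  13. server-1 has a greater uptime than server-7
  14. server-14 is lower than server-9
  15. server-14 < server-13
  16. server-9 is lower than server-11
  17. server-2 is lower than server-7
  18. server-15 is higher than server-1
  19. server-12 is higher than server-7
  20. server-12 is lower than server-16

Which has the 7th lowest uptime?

The consecutive relations fix a unique order: server-3 < server-14 < server-2 < server-7 < server-12 < server-9 < server-11 < server-1 < server-15 < server-13 < server-10 < server-16.
Counting 7 from the smallest end gives server-11.

server-11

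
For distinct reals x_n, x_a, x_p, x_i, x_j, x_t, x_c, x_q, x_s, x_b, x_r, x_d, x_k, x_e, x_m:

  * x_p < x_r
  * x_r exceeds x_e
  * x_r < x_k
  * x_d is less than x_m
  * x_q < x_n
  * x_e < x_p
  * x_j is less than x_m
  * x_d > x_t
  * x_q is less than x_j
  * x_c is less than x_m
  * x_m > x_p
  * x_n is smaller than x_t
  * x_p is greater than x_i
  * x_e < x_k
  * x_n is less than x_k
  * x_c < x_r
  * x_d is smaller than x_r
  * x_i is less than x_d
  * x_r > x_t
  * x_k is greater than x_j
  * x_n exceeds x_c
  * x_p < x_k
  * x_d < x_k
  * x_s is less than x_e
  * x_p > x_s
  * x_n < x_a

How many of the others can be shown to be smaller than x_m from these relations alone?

10

Directly below x_m: x_c, x_p, x_d, x_j.
One step further: x_s, x_q, x_i, x_e, x_t (9 so far).
One step further: x_n (10 so far).
Nothing else is reachable below x_m; 10 in all.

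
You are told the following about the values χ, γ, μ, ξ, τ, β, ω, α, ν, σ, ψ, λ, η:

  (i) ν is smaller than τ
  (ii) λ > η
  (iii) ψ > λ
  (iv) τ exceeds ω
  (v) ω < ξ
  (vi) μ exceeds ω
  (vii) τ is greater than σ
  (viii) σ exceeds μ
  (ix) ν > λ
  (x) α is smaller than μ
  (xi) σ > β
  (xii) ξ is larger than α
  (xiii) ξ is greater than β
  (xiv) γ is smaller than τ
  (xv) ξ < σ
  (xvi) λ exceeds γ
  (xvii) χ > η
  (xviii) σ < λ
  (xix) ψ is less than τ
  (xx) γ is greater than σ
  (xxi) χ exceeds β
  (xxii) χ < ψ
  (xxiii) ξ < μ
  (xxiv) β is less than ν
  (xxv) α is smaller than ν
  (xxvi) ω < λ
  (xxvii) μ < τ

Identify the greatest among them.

Chaining downward from τ: directly below it, ω, μ, σ, γ, ν, ψ; then α, β, ξ, λ, χ; then η.
That covers every other element, and nothing is given above τ, so τ is the greatest.

τ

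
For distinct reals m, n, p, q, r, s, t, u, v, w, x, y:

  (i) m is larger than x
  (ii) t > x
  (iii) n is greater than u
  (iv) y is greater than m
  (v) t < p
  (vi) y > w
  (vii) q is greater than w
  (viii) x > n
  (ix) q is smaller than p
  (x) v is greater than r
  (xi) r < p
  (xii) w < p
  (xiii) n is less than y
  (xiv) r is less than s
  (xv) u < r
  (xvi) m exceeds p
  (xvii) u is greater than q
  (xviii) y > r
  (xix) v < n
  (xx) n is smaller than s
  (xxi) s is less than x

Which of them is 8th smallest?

x

Chaining the given pairs: w < q < u < r < v < n < s < x < t < p < m < y.
Counting 8 from the smallest end gives x.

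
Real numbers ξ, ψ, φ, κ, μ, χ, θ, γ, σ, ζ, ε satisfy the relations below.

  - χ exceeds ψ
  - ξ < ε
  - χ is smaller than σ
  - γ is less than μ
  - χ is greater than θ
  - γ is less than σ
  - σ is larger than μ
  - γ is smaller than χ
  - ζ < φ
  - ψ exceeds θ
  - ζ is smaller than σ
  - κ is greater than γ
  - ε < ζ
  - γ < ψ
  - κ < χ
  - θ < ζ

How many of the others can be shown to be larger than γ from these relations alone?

5

From γ the given relations immediately reach ψ, μ, κ, χ, σ.
No other element is forced above γ by the given relations, so the count is 5.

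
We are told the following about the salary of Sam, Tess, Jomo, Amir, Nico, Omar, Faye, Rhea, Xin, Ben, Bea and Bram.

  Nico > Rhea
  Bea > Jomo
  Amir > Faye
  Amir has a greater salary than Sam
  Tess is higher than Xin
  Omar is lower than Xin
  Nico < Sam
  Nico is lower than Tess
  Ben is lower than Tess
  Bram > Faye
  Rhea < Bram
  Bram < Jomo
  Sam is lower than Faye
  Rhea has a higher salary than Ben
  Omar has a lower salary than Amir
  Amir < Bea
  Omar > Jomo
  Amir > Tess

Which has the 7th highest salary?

Piecing the relations together gives one ordering: Ben < Rhea < Nico < Sam < Faye < Bram < Jomo < Omar < Xin < Tess < Amir < Bea.
Counting 7 from the largest end gives Bram.

Bram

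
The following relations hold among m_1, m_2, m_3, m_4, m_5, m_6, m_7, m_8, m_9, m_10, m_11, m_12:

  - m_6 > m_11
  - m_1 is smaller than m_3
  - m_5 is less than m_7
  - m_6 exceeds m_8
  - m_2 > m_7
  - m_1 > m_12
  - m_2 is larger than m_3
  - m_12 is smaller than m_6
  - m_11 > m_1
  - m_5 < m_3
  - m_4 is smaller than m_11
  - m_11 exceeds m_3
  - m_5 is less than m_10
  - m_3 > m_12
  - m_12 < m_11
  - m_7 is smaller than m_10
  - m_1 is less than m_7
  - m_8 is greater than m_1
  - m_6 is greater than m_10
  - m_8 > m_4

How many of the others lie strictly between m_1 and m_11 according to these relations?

The relations place m_1 below m_11. An element lies strictly between them when it is forced above m_1 and also forced below m_11.
Above m_1: {m_3, m_7, m_10, m_2, m_8, m_6}. Below m_11: {m_4, m_5, m_12, m_3}.
Intersection: {m_3} — 1.

1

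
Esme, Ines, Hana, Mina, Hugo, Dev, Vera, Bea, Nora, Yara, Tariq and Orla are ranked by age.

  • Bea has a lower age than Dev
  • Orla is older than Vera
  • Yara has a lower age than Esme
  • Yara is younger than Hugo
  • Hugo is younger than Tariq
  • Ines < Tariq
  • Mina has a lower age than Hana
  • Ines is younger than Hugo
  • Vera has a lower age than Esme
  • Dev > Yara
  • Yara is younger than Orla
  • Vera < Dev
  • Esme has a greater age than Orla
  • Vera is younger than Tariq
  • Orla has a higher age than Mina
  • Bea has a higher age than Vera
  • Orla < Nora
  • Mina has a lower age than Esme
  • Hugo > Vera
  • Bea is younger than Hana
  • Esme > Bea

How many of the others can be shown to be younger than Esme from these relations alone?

The elements the relations force below Esme are Yara, Vera, Bea, Mina, Orla — no chain reaches any other.
That is 5.

5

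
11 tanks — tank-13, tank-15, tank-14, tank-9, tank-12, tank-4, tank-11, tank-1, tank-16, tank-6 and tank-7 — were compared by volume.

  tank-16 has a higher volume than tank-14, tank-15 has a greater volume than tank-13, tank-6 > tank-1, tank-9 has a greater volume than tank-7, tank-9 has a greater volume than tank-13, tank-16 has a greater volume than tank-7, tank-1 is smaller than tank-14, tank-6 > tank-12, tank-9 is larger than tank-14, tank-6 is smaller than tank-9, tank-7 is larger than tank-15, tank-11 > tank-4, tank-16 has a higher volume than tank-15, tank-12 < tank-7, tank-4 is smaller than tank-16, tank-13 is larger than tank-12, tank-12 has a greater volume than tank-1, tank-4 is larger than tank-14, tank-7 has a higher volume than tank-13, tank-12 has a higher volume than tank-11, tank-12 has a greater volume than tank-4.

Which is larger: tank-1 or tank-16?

tank-1 < tank-14 and tank-14 < tank-4 give tank-1 < tank-4.
With tank-4 < tank-11: tank-1 < tank-14 < tank-4 < tank-11.
Then tank-11 < tank-12 extends the chain to tank-12.
With tank-12 < tank-13: tank-1 < tank-14 < tank-4 < tank-11 < tank-12 < tank-13.
With tank-13 < tank-15: tank-1 < tank-14 < tank-4 < tank-11 < tank-12 < tank-13 < tank-15.
Then tank-15 < tank-16 extends the chain to tank-16.
So tank-1 < tank-16; tank-16 is the larger of the two.

tank-16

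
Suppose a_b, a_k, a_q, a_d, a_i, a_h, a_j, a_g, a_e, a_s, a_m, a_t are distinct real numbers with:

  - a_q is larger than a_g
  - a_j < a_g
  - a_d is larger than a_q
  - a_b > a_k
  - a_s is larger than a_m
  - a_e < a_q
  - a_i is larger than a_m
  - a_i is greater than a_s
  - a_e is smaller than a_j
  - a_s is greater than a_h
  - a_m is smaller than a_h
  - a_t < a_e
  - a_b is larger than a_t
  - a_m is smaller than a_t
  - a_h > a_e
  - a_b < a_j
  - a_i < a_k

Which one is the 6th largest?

a_k

Chaining the given pairs: a_m < a_t < a_e < a_h < a_s < a_i < a_k < a_b < a_j < a_g < a_q < a_d.
Counting 6 from the largest end gives a_k.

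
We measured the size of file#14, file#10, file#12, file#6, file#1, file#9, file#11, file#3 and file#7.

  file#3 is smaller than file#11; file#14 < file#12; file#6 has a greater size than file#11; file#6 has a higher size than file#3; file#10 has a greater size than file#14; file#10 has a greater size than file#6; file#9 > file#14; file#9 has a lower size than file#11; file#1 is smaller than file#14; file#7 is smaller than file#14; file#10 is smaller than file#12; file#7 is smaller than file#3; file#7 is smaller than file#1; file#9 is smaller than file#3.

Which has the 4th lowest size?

Piecing the relations together gives one ordering: file#7 < file#1 < file#14 < file#9 < file#3 < file#11 < file#6 < file#10 < file#12.
Counting 4 from the smallest end gives file#9.

file#9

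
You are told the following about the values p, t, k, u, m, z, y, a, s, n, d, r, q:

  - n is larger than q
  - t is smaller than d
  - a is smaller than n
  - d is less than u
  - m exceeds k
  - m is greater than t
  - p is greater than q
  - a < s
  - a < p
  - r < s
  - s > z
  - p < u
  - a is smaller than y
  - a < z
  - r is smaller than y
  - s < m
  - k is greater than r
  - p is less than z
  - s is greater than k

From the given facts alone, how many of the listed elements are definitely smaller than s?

6

The elements the relations force below s are r, q, a, p, k, z — no chain reaches any other.
That is 6.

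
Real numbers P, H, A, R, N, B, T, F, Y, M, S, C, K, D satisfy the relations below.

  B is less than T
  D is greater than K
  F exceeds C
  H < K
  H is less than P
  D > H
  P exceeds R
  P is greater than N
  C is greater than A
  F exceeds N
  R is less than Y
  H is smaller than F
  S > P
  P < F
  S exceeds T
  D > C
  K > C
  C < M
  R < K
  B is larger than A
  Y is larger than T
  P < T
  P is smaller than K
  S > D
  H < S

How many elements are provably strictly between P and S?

3

Chaining upward from P reaches: F, K, T, D, Y.
Chaining downward from S reaches: A, R, H, C, N, B, K, T, D.
Strictly between P and S are those in both lists: K, T, D — 3 elements.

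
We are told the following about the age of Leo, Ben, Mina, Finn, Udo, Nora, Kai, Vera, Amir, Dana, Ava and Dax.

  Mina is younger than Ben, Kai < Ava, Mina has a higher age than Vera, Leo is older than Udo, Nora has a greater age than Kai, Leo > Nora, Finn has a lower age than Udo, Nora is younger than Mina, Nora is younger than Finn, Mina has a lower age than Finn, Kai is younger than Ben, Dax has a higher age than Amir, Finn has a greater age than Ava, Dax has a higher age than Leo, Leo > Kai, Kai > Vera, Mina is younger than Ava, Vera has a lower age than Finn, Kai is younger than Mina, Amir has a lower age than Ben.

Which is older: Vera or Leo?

Link the given pairs in sequence: Vera < Kai; Kai < Nora; Nora < Mina; Mina < Ava; Ava < Finn; Finn < Udo; Udo < Leo.
Chaining these gives Vera < Kai < Nora < Mina < Ava < Finn < Udo < Leo.
So Vera < Leo; Leo is the older of the two.

Leo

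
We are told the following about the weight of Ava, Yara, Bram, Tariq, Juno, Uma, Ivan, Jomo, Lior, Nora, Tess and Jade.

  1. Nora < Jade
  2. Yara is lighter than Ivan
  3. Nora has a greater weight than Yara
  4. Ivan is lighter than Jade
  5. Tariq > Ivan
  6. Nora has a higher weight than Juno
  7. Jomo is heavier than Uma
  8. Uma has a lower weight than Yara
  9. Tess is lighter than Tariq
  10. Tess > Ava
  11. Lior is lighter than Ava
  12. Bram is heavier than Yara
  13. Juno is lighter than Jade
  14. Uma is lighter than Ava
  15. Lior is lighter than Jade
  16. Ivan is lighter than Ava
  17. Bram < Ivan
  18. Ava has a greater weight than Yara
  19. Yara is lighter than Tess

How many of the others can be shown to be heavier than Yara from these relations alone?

From Yara the given relations immediately reach Bram, Ivan, Ava, Nora, Tess.
From those, Jade, Tariq — 7 in total.
Nothing else is reachable above Yara; 7 in all.

7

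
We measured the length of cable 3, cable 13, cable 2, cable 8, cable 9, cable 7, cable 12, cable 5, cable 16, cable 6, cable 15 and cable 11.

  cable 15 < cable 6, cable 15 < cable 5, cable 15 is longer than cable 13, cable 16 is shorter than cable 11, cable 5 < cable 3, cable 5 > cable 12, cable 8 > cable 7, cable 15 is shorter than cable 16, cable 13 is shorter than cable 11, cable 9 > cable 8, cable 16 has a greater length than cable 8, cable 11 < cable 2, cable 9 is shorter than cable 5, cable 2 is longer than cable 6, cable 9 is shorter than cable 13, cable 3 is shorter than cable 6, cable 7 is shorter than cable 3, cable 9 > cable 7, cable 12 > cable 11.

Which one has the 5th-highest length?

cable 12

The consecutive relations fix a unique order: cable 7 < cable 8 < cable 9 < cable 13 < cable 15 < cable 16 < cable 11 < cable 12 < cable 5 < cable 3 < cable 6 < cable 2.
The 5th largest is cable 12.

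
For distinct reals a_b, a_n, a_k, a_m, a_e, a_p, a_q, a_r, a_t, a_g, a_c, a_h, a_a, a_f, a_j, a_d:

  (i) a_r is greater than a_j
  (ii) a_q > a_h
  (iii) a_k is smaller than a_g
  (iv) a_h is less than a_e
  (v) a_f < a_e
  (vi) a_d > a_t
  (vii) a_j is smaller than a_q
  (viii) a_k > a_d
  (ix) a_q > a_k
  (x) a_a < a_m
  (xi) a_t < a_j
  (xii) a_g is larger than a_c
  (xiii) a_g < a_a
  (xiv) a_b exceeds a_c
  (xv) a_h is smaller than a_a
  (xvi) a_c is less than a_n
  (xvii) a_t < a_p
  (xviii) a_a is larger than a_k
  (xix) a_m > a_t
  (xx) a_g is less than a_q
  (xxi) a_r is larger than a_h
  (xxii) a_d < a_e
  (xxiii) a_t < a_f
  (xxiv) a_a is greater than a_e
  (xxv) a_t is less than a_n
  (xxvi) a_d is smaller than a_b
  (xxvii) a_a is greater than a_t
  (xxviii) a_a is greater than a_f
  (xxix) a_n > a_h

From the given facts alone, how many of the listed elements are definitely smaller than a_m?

Directly below a_m: a_t, a_a.
One step further: a_f, a_k, a_h, a_g, a_e (7 so far).
One step further: a_d, a_c (9 so far).
No other element is forced below a_m by the given relations, so the count is 9.

9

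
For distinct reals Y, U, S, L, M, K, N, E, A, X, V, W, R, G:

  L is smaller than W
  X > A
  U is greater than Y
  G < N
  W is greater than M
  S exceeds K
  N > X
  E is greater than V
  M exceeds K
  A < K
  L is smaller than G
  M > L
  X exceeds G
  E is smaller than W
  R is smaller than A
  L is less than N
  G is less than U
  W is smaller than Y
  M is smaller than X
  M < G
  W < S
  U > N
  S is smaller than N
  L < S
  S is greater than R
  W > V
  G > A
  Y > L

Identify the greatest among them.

U

Chaining downward from U: directly below it, G, Y, N; then A, L, M, X, W, S; then R, K, V, E.
That covers every other element, and nothing is given above U, so U is the greatest.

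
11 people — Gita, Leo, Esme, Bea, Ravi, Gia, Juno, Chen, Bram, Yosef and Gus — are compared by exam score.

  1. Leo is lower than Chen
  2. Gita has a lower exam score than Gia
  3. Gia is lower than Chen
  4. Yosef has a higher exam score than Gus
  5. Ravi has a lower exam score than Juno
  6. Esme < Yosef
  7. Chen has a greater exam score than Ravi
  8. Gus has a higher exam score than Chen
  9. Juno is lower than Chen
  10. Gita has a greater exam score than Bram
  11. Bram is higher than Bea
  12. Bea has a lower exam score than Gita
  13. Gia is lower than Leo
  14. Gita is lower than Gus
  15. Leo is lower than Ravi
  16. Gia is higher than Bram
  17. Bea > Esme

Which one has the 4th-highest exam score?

Chaining the given pairs: Esme < Bea < Bram < Gita < Gia < Leo < Ravi < Juno < Chen < Gus < Yosef.
The 4th largest is Juno.

Juno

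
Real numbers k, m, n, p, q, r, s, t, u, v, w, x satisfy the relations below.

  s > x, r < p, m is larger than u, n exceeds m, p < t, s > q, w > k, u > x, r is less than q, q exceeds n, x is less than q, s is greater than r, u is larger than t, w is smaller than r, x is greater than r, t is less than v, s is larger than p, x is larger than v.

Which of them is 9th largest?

p

Piecing the relations together gives one ordering: k < w < r < p < t < v < x < u < m < n < q < s.
The 9th largest is p.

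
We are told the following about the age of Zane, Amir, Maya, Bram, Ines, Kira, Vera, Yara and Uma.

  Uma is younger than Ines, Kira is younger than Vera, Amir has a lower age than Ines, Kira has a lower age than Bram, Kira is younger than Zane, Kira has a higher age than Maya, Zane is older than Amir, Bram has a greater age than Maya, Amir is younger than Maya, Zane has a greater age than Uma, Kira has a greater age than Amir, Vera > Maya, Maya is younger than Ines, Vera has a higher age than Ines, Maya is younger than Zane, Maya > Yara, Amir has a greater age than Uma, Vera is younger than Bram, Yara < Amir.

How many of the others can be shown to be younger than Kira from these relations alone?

Directly below Kira: Amir, Maya.
One step further: Yara, Uma (4 so far).
No other element is forced below Kira by the given relations, so the count is 4.

4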